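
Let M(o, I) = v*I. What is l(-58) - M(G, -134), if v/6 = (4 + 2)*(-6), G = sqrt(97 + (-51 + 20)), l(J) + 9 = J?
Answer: -29011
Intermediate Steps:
l(J) = -9 + J
G = sqrt(66) (G = sqrt(97 - 31) = sqrt(66) ≈ 8.1240)
v = -216 (v = 6*((4 + 2)*(-6)) = 6*(6*(-6)) = 6*(-36) = -216)
M(o, I) = -216*I
l(-58) - M(G, -134) = (-9 - 58) - (-216)*(-134) = -67 - 1*28944 = -67 - 28944 = -29011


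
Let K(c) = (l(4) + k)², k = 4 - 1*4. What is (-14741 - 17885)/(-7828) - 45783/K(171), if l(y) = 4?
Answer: -89466827/31312 ≈ -2857.3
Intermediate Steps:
k = 0 (k = 4 - 4 = 0)
K(c) = 16 (K(c) = (4 + 0)² = 4² = 16)
(-14741 - 17885)/(-7828) - 45783/K(171) = (-14741 - 17885)/(-7828) - 45783/16 = -32626*(-1/7828) - 45783*1/16 = 16313/3914 - 45783/16 = -89466827/31312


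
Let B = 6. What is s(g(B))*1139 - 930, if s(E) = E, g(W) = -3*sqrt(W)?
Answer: -930 - 3417*sqrt(6) ≈ -9299.9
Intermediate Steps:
s(g(B))*1139 - 930 = -3*sqrt(6)*1139 - 930 = -3417*sqrt(6) - 930 = -930 - 3417*sqrt(6)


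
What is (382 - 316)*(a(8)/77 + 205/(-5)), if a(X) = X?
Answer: -18894/7 ≈ -2699.1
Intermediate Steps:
(382 - 316)*(a(8)/77 + 205/(-5)) = (382 - 316)*(8/77 + 205/(-5)) = 66*(8*(1/77) + 205*(-⅕)) = 66*(8/77 - 41) = 66*(-3149/77) = -18894/7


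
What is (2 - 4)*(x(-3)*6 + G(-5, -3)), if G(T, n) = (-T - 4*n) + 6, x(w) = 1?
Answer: -58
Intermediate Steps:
G(T, n) = 6 - T - 4*n
(2 - 4)*(x(-3)*6 + G(-5, -3)) = (2 - 4)*(1*6 + (6 - 1*(-5) - 4*(-3))) = -2*(6 + (6 + 5 + 12)) = -2*(6 + 23) = -2*29 = -58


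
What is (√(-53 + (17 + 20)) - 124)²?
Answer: 15360 - 992*I ≈ 15360.0 - 992.0*I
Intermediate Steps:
(√(-53 + (17 + 20)) - 124)² = (√(-53 + 37) - 124)² = (√(-16) - 124)² = (4*I - 124)² = (-124 + 4*I)²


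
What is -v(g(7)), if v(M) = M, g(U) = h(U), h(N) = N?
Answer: -7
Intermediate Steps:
g(U) = U
-v(g(7)) = -1*7 = -7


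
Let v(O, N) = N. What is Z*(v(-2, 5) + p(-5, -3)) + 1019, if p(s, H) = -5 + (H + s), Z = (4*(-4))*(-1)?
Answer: 891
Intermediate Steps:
Z = 16 (Z = -16*(-1) = 16)
p(s, H) = -5 + H + s
Z*(v(-2, 5) + p(-5, -3)) + 1019 = 16*(5 + (-5 - 3 - 5)) + 1019 = 16*(5 - 13) + 1019 = 16*(-8) + 1019 = -128 + 1019 = 891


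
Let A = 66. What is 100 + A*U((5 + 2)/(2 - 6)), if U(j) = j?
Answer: -31/2 ≈ -15.500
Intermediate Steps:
100 + A*U((5 + 2)/(2 - 6)) = 100 + 66*((5 + 2)/(2 - 6)) = 100 + 66*(7/(-4)) = 100 + 66*(7*(-1/4)) = 100 + 66*(-7/4) = 100 - 231/2 = -31/2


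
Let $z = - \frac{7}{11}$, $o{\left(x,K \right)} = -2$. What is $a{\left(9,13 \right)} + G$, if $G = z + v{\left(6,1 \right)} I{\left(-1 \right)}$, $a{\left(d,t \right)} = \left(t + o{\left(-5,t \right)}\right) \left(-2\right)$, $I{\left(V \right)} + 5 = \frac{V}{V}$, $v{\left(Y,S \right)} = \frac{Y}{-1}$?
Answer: $\frac{15}{11} \approx 1.3636$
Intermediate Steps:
$v{\left(Y,S \right)} = - Y$ ($v{\left(Y,S \right)} = Y \left(-1\right) = - Y$)
$I{\left(V \right)} = -4$ ($I{\left(V \right)} = -5 + \frac{V}{V} = -5 + 1 = -4$)
$z = - \frac{7}{11}$ ($z = \left(-7\right) \frac{1}{11} = - \frac{7}{11} \approx -0.63636$)
$a{\left(d,t \right)} = 4 - 2 t$ ($a{\left(d,t \right)} = \left(t - 2\right) \left(-2\right) = \left(-2 + t\right) \left(-2\right) = 4 - 2 t$)
$G = \frac{257}{11}$ ($G = - \frac{7}{11} + \left(-1\right) 6 \left(-4\right) = - \frac{7}{11} - -24 = - \frac{7}{11} + 24 = \frac{257}{11} \approx 23.364$)
$a{\left(9,13 \right)} + G = \left(4 - 26\right) + \frac{257}{11} = -22 + \frac{257}{11} = \frac{15}{11}$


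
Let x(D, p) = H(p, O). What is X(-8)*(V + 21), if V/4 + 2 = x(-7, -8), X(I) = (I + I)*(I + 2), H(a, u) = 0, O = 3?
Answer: 1248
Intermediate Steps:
x(D, p) = 0
X(I) = 2*I*(2 + I) (X(I) = (2*I)*(2 + I) = 2*I*(2 + I))
V = -8 (V = -8 + 4*0 = -8 + 0 = -8)
X(-8)*(V + 21) = (2*(-8)*(2 - 8))*(-8 + 21) = (2*(-8)*(-6))*13 = 96*13 = 1248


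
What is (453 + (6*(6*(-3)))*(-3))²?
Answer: 603729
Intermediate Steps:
(453 + (6*(6*(-3)))*(-3))² = (453 + (6*(-18))*(-3))² = (453 - 108*(-3))² = (453 + 324)² = 777² = 603729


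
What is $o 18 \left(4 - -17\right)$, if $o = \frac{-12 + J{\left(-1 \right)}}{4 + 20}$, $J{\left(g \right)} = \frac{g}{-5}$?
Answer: $- \frac{3717}{20} \approx -185.85$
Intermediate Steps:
$J{\left(g \right)} = - \frac{g}{5}$ ($J{\left(g \right)} = g \left(- \frac{1}{5}\right) = - \frac{g}{5}$)
$o = - \frac{59}{120}$ ($o = \frac{-12 - - \frac{1}{5}}{4 + 20} = \frac{-12 + \frac{1}{5}}{24} = \left(- \frac{59}{5}\right) \frac{1}{24} = - \frac{59}{120} \approx -0.49167$)
$o 18 \left(4 - -17\right) = \left(- \frac{59}{120}\right) 18 \left(4 - -17\right) = - \frac{177 \left(4 + 17\right)}{20} = \left(- \frac{177}{20}\right) 21 = - \frac{3717}{20}$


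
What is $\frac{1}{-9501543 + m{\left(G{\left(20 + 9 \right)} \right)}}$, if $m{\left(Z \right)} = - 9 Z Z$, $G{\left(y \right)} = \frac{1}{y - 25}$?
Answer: $- \frac{16}{152024697} \approx -1.0525 \cdot 10^{-7}$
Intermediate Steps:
$G{\left(y \right)} = \frac{1}{-25 + y}$
$m{\left(Z \right)} = - 9 Z^{2}$
$\frac{1}{-9501543 + m{\left(G{\left(20 + 9 \right)} \right)}} = \frac{1}{-9501543 - 9 \left(\frac{1}{-25 + \left(20 + 9\right)}\right)^{2}} = \frac{1}{-9501543 - 9 \left(\frac{1}{-25 + 29}\right)^{2}} = \frac{1}{-9501543 - 9 \left(\frac{1}{4}\right)^{2}} = \frac{1}{-9501543 - \frac{9}{16}} = \frac{1}{- \frac{152024697}{16}} = - \frac{16}{152024697}$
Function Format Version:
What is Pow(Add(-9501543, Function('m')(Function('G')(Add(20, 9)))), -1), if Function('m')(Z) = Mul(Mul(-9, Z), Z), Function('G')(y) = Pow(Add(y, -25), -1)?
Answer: Rational(-16, 152024697) ≈ -1.0525e-7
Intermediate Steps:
Function('G')(y) = Pow(Add(-25, y), -1)
Function('m')(Z) = Mul(-9, Pow(Z, 2))
Pow(Add(-9501543, Function('m')(Function('G')(Add(20, 9)))), -1) = Pow(Add(-9501543, Mul(-9, Pow(Pow(Add(-25, Add(20, 9)), -1), 2))), -1) = Pow(Add(-9501543, Mul(-9, Pow(Pow(Add(-25, 29), -1), 2))), -1) = Pow(Add(-9501543, Mul(-9, Pow(Pow(4, -1), 2))), -1) = Pow(Add(-9501543, Mul(-9, Pow(Rational(1, 4), 2))), -1) = Pow(Add(-9501543, Mul(-9, Rational(1, 16))), -1) = Pow(Add(-9501543, Rational(-9, 16)), -1) = Pow(Rational(-152024697, 16), -1) = Rational(-16, 152024697)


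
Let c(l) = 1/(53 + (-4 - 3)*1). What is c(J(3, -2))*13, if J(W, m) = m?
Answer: 13/46 ≈ 0.28261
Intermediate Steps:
c(l) = 1/46 (c(l) = 1/(53 - 7*1) = 1/(53 - 7) = 1/46)
c(J(3, -2))*13 = (1/46)*13 = 13/46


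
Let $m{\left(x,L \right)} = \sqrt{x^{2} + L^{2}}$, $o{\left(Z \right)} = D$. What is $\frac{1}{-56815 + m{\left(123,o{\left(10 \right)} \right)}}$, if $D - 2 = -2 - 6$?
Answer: $- \frac{11363}{645585812} - \frac{3 \sqrt{1685}}{3227929060} \approx -1.7639 \cdot 10^{-5}$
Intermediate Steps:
$D = -6$ ($D = 2 - 8 = -6$)
$o{\left(Z \right)} = -6$
$m{\left(x,L \right)} = \sqrt{L^{2} + x^{2}}$
$\frac{1}{-56815 + m{\left(123,o{\left(10 \right)} \right)}} = \frac{1}{-56815 + \sqrt{\left(-6\right)^{2} + 123^{2}}} = \frac{1}{-56815 + \sqrt{36 + 15129}} = \frac{1}{-56815 + \sqrt{15165}} = \frac{1}{-56815 + 3 \sqrt{1685}}$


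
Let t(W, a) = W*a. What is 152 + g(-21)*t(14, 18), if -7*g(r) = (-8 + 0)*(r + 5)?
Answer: -4456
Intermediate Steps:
g(r) = 40/7 + 8*r/7 (g(r) = -(-8 + 0)*(r + 5)/7 = -(-8)*(5 + r)/7 = -(-40 - 8*r)/7 = 40/7 + 8*r/7)
152 + g(-21)*t(14, 18) = 152 + (40/7 + (8/7)*(-21))*(14*18) = 152 + (40/7 - 24)*252 = 152 - 128/7*252 = 152 - 4608 = -4456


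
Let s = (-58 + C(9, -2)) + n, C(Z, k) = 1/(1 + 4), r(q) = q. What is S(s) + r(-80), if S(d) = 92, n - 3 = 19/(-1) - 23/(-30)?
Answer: 12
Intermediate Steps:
C(Z, k) = ⅕ (C(Z, k) = 1/5 = ⅕)
n = -457/30 (n = 3 + (19/(-1) - 23/(-30)) = 3 + (19*(-1) - 23*(-1/30)) = 3 + (-19 + 23/30) = 3 - 547/30 = -457/30 ≈ -15.233)
s = -2191/30 (s = (-58 + ⅕) - 457/30 = -289/5 - 457/30 = -2191/30 ≈ -73.033)
S(s) + r(-80) = 92 - 80 = 12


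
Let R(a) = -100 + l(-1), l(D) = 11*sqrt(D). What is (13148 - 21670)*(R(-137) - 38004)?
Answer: 324722288 - 93742*I ≈ 3.2472e+8 - 93742.0*I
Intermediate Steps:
R(a) = -100 + 11*I (R(a) = -100 + 11*sqrt(-1) = -100 + 11*I)
(13148 - 21670)*(R(-137) - 38004) = (13148 - 21670)*((-100 + 11*I) - 38004) = -8522*(-38104 + 11*I) = 324722288 - 93742*I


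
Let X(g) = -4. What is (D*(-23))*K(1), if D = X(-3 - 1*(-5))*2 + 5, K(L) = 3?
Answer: 207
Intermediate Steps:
D = -3 (D = -4*2 + 5 = -8 + 5 = -3)
(D*(-23))*K(1) = -3*(-23)*3 = 69*3 = 207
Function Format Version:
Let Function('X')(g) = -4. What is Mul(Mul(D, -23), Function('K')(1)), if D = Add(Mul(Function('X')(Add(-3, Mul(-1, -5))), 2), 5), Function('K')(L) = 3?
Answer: 207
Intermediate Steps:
D = -3 (D = Add(Mul(-4, 2), 5) = Add(-8, 5) = -3)
Mul(Mul(D, -23), Function('K')(1)) = Mul(Mul(-3, -23), 3) = Mul(69, 3) = 207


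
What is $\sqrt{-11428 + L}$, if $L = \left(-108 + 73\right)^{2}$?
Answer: $i \sqrt{10203} \approx 101.01 i$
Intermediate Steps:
$L = 1225$ ($L = \left(-35\right)^{2} = 1225$)
$\sqrt{-11428 + L} = \sqrt{-11428 + 1225} = \sqrt{-10203} = i \sqrt{10203}$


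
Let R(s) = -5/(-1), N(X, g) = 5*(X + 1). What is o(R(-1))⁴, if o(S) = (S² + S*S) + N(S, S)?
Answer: 40960000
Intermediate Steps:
N(X, g) = 5 + 5*X (N(X, g) = 5*(1 + X) = 5 + 5*X)
R(s) = 5 (R(s) = -5*(-1) = 5)
o(S) = 5 + 2*S² + 5*S (o(S) = (S² + S*S) + (5 + 5*S) = (S² + S²) + (5 + 5*S) = 2*S² + (5 + 5*S) = 5 + 2*S² + 5*S)
o(R(-1))⁴ = (5 + 2*5² + 5*5)⁴ = (5 + 2*25 + 25)⁴ = (5 + 50 + 25)⁴ = 80⁴ = 40960000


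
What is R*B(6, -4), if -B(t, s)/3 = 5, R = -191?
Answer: 2865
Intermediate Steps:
B(t, s) = -15 (B(t, s) = -3*5 = -15)
R*B(6, -4) = -191*(-15) = 2865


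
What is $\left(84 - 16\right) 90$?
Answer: $6120$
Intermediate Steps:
$\left(84 - 16\right) 90 = 68 \cdot 90 = 6120$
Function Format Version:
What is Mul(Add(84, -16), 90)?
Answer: 6120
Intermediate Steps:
Mul(Add(84, -16), 90) = Mul(68, 90) = 6120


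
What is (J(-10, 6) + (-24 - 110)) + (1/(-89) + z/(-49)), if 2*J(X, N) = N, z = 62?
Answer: -576858/4361 ≈ -132.28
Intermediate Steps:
J(X, N) = N/2
(J(-10, 6) + (-24 - 110)) + (1/(-89) + z/(-49)) = ((½)*6 + (-24 - 110)) + (1/(-89) + 62/(-49)) = (3 - 134) + (1*(-1/89) + 62*(-1/49)) = -131 + (-1/89 - 62/49) = -131 - 5567/4361 = -576858/4361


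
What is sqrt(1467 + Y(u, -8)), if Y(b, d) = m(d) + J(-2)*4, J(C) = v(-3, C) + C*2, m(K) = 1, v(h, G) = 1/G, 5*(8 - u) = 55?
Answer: 5*sqrt(58) ≈ 38.079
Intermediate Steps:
u = -3 (u = 8 - 1/5*55 = 8 - 11 = -3)
J(C) = 1/C + 2*C (J(C) = 1/C + C*2 = 1/C + 2*C)
Y(b, d) = -17 (Y(b, d) = 1 + (1/(-2) + 2*(-2))*4 = 1 + (-1/2 - 4)*4 = 1 - 9/2*4 = 1 - 18 = -17)
sqrt(1467 + Y(u, -8)) = sqrt(1467 - 17) = sqrt(1450) = 5*sqrt(58)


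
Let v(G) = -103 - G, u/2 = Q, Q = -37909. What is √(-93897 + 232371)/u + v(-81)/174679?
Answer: -22/174679 - 21*√314/75818 ≈ -0.0050340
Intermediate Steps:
u = -75818 (u = 2*(-37909) = -75818)
√(-93897 + 232371)/u + v(-81)/174679 = √(-93897 + 232371)/(-75818) + (-103 - 1*(-81))/174679 = √138474*(-1/75818) + (-103 + 81)*(1/174679) = (21*√314)*(-1/75818) - 22*1/174679 = -21*√314/75818 - 22/174679 = -22/174679 - 21*√314/75818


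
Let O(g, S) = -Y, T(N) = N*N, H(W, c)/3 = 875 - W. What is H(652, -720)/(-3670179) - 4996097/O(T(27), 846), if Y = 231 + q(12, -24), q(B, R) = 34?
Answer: 6112190038026/324199145 ≈ 18853.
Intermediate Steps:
Y = 265 (Y = 231 + 34 = 265)
H(W, c) = 2625 - 3*W (H(W, c) = 3*(875 - W) = 2625 - 3*W)
T(N) = N²
O(g, S) = -265 (O(g, S) = -1*265 = -265)
H(652, -720)/(-3670179) - 4996097/O(T(27), 846) = (2625 - 3*652)/(-3670179) - 4996097/(-265) = (2625 - 1956)*(-1/3670179) - 4996097*(-1/265) = 669*(-1/3670179) + 4996097/265 = -223/1223393 + 4996097/265 = 6112190038026/324199145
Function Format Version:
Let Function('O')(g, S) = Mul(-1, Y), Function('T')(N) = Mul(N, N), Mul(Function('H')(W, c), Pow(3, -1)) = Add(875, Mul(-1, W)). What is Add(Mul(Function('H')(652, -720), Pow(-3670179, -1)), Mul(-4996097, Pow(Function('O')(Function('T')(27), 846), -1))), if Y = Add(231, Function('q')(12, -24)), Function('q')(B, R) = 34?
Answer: Rational(6112190038026, 324199145) ≈ 18853.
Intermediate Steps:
Y = 265 (Y = Add(231, 34) = 265)
Function('H')(W, c) = Add(2625, Mul(-3, W)) (Function('H')(W, c) = Mul(3, Add(875, Mul(-1, W))) = Add(2625, Mul(-3, W)))
Function('T')(N) = Pow(N, 2)
Function('O')(g, S) = -265 (Function('O')(g, S) = Mul(-1, 265) = -265)
Add(Mul(Function('H')(652, -720), Pow(-3670179, -1)), Mul(-4996097, Pow(Function('O')(Function('T')(27), 846), -1))) = Add(Mul(Add(2625, Mul(-3, 652)), Pow(-3670179, -1)), Mul(-4996097, Pow(-265, -1))) = Add(Mul(Add(2625, -1956), Rational(-1, 3670179)), Mul(-4996097, Rational(-1, 265))) = Add(Mul(669, Rational(-1, 3670179)), Rational(4996097, 265)) = Add(Rational(-223, 1223393), Rational(4996097, 265)) = Rational(6112190038026, 324199145)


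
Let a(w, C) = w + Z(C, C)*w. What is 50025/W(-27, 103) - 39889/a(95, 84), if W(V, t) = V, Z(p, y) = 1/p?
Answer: -164806709/72675 ≈ -2267.7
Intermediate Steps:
a(w, C) = w + w/C
50025/W(-27, 103) - 39889/a(95, 84) = 50025/(-27) - 39889/(95 + 95/84) = 50025*(-1/27) - 39889/(95 + 95*(1/84)) = -16675/9 - 39889/(95 + 95/84) = -16675/9 - 39889/8075/84 = -16675/9 - 39889*84/8075 = -16675/9 - 3350676/8075 = -164806709/72675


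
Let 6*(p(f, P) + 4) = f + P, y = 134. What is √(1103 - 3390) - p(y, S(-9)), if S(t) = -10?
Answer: -50/3 + I*√2287 ≈ -16.667 + 47.823*I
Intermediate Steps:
p(f, P) = -4 + P/6 + f/6 (p(f, P) = -4 + (f + P)/6 = -4 + (P + f)/6 = -4 + (P/6 + f/6) = -4 + P/6 + f/6)
√(1103 - 3390) - p(y, S(-9)) = √(1103 - 3390) - (-4 + (⅙)*(-10) + (⅙)*134) = √(-2287) - (-4 - 5/3 + 67/3) = I*√2287 - 1*50/3 = I*√2287 - 50/3 = -50/3 + I*√2287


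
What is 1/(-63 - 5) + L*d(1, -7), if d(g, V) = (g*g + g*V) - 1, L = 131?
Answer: -62357/68 ≈ -917.01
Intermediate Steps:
d(g, V) = -1 + g**2 + V*g (d(g, V) = (g**2 + V*g) - 1 = -1 + g**2 + V*g)
1/(-63 - 5) + L*d(1, -7) = 1/(-63 - 5) + 131*(-1 + 1**2 - 7*1) = 1/(-68) + 131*(-1 + 1 - 7) = -1/68 + 131*(-7) = -1/68 - 917 = -62357/68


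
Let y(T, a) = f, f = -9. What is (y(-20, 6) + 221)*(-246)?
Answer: -52152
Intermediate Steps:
y(T, a) = -9
(y(-20, 6) + 221)*(-246) = (-9 + 221)*(-246) = 212*(-246) = -52152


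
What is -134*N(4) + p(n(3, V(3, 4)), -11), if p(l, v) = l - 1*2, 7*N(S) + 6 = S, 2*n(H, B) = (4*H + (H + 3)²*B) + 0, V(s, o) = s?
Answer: 674/7 ≈ 96.286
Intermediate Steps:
n(H, B) = 2*H + B*(3 + H)²/2 (n(H, B) = ((4*H + (H + 3)²*B) + 0)/2 = ((4*H + (3 + H)²*B) + 0)/2 = ((4*H + B*(3 + H)²) + 0)/2 = (4*H + B*(3 + H)²)/2 = 2*H + B*(3 + H)²/2)
N(S) = -6/7 + S/7
p(l, v) = -2 + l (p(l, v) = l - 2 = -2 + l)
-134*N(4) + p(n(3, V(3, 4)), -11) = -134*(-6/7 + (⅐)*4) + (-2 + (2*3 + (½)*3*(3 + 3)²)) = -134*(-6/7 + 4/7) + (-2 + (6 + (½)*3*6²)) = -134*(-2/7) + (-2 + (6 + (½)*3*36)) = 268/7 + (-2 + (6 + 54)) = 268/7 + (-2 + 60) = 268/7 + 58 = 674/7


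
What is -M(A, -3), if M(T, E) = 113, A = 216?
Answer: -113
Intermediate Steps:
-M(A, -3) = -1*113 = -113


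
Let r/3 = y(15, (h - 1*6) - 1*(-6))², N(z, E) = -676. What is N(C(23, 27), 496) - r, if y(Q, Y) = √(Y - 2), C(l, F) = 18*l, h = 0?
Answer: -670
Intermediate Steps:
y(Q, Y) = √(-2 + Y)
r = -6 (r = 3*(√(-2 + ((0 - 1*6) - 1*(-6))))² = 3*(√(-2 + ((0 - 6) + 6)))² = 3*(√(-2 + (-6 + 6)))² = 3*(√(-2 + 0))² = 3*(√(-2))² = 3*(I*√2)² = 3*(-2) = -6)
N(C(23, 27), 496) - r = -676 - 1*(-6) = -676 + 6 = -670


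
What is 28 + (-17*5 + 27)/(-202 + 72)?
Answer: 1849/65 ≈ 28.446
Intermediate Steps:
28 + (-17*5 + 27)/(-202 + 72) = 28 + (-85 + 27)/(-130) = 28 - 58*(-1/130) = 28 + 29/65 = 1849/65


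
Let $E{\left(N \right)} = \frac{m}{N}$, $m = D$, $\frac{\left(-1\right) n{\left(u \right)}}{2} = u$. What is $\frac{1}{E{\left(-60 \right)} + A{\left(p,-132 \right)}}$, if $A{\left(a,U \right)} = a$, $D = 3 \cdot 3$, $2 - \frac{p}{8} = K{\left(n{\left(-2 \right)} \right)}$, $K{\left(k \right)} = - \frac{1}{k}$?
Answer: $\frac{20}{357} \approx 0.056022$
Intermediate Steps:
$n{\left(u \right)} = - 2 u$
$p = 18$ ($p = 16 - 8 \left(- \frac{1}{\left(-2\right) \left(-2\right)}\right) = 16 - 8 \left(- \frac{1}{4}\right) = 16 - 8 \left(\left(-1\right) \frac{1}{4}\right) = 16 - -2 = 16 + 2 = 18$)
$D = 9$
$m = 9$
$E{\left(N \right)} = \frac{9}{N}$
$\frac{1}{E{\left(-60 \right)} + A{\left(p,-132 \right)}} = \frac{1}{\frac{9}{-60} + 18} = \frac{1}{9 \left(- \frac{1}{60}\right) + 18} = \frac{1}{- \frac{3}{20} + 18} = \frac{1}{\frac{357}{20}} = \frac{20}{357}$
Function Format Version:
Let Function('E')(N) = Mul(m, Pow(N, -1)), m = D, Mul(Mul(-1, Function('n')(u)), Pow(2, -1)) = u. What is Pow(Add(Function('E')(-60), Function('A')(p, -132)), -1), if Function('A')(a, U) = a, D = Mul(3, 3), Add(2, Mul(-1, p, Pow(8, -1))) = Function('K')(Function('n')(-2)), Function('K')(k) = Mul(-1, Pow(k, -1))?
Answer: Rational(20, 357) ≈ 0.056022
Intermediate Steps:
Function('n')(u) = Mul(-2, u)
p = 18 (p = Add(16, Mul(-8, Mul(-1, Pow(Mul(-2, -2), -1)))) = Add(16, Mul(-8, Mul(-1, Pow(4, -1)))) = Add(16, Mul(-8, Mul(-1, Rational(1, 4)))) = Add(16, Mul(-8, Rational(-1, 4))) = Add(16, 2) = 18)
D = 9
m = 9
Function('E')(N) = Mul(9, Pow(N, -1))
Pow(Add(Function('E')(-60), Function('A')(p, -132)), -1) = Pow(Add(Mul(9, Pow(-60, -1)), 18), -1) = Pow(Add(Mul(9, Rational(-1, 60)), 18), -1) = Pow(Add(Rational(-3, 20), 18), -1) = Pow(Rational(357, 20), -1) = Rational(20, 357)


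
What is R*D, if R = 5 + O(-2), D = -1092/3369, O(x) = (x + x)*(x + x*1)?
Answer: -7644/1123 ≈ -6.8068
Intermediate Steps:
O(x) = 4*x**2 (O(x) = (2*x)*(x + x) = (2*x)*(2*x) = 4*x**2)
D = -364/1123 (D = -1092*1/3369 = -364/1123 ≈ -0.32413)
R = 21 (R = 5 + 4*(-2)**2 = 5 + 4*4 = 5 + 16 = 21)
R*D = 21*(-364/1123) = -7644/1123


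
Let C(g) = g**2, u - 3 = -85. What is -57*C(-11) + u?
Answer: -6979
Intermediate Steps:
u = -82 (u = 3 - 85 = -82)
-57*C(-11) + u = -57*(-11)**2 - 82 = -57*121 - 82 = -6897 - 82 = -6979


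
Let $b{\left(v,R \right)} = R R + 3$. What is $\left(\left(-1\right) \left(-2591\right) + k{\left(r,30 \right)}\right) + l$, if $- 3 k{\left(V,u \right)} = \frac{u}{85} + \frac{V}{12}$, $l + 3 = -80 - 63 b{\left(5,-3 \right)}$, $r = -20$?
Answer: $\frac{268123}{153} \approx 1752.4$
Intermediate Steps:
$b{\left(v,R \right)} = 3 + R^{2}$ ($b{\left(v,R \right)} = R^{2} + 3 = 3 + R^{2}$)
$l = -839$ ($l = -3 - \left(80 + 63 \left(3 + \left(-3\right)^{2}\right)\right) = -3 - \left(80 + 63 \left(3 + 9\right)\right) = -3 - 836 = -839$)
$k{\left(V,u \right)} = - \frac{V}{36} - \frac{u}{255}$ ($k{\left(V,u \right)} = - \frac{\frac{u}{85} + \frac{V}{12}}{3} = - \frac{\frac{V}{12} + \frac{u}{85}}{3} = - \frac{V}{36} - \frac{u}{255}$)
$\left(\left(-1\right) \left(-2591\right) + k{\left(r,30 \right)}\right) + l = \left(\left(-1\right) \left(-2591\right) - - \frac{67}{153}\right) - 839 = \left(2591 + \left(\frac{5}{9} - \frac{2}{17}\right)\right) - 839 = \left(2591 + \frac{67}{153}\right) - 839 = \frac{396490}{153} - 839 = \frac{268123}{153}$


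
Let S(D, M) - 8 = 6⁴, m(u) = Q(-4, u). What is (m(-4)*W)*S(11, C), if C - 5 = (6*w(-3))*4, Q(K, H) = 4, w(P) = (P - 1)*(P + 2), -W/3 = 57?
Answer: -891936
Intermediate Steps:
W = -171 (W = -3*57 = -171)
w(P) = (-1 + P)*(2 + P)
m(u) = 4
C = 101 (C = 5 + (6*(-2 - 3 + (-3)²))*4 = 5 + (6*(-2 - 3 + 9))*4 = 5 + (6*4)*4 = 5 + 24*4 = 5 + 96 = 101)
S(D, M) = 1304 (S(D, M) = 8 + 6⁴ = 8 + 1296 = 1304)
(m(-4)*W)*S(11, C) = (4*(-171))*1304 = -684*1304 = -891936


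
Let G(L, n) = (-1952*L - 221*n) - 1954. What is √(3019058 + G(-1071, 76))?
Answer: 10*√50909 ≈ 2256.3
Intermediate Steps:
G(L, n) = -1954 - 1952*L - 221*n
√(3019058 + G(-1071, 76)) = √(3019058 + (-1954 - 1952*(-1071) - 221*76)) = √(3019058 + (-1954 + 2090592 - 16796)) = √(3019058 + 2071842) = √5090900 = 10*√50909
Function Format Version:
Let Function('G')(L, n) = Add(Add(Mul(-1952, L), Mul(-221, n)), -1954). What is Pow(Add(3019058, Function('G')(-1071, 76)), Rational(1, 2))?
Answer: Mul(10, Pow(50909, Rational(1, 2))) ≈ 2256.3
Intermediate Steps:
Function('G')(L, n) = Add(-1954, Mul(-1952, L), Mul(-221, n))
Pow(Add(3019058, Function('G')(-1071, 76)), Rational(1, 2)) = Pow(Add(3019058, Add(-1954, Mul(-1952, -1071), Mul(-221, 76))), Rational(1, 2)) = Pow(Add(3019058, Add(-1954, 2090592, -16796)), Rational(1, 2)) = Pow(Add(3019058, 2071842), Rational(1, 2)) = Pow(5090900, Rational(1, 2)) = Mul(10, Pow(50909, Rational(1, 2)))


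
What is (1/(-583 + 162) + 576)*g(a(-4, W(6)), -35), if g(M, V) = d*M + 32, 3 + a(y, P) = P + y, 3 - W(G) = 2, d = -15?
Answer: 29584390/421 ≈ 70272.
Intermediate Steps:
W(G) = 1 (W(G) = 3 - 1*2 = 3 - 2 = 1)
a(y, P) = -3 + P + y (a(y, P) = -3 + (P + y) = -3 + P + y)
g(M, V) = 32 - 15*M (g(M, V) = -15*M + 32 = 32 - 15*M)
(1/(-583 + 162) + 576)*g(a(-4, W(6)), -35) = (1/(-583 + 162) + 576)*(32 - 15*(-3 + 1 - 4)) = (1/(-421) + 576)*(32 - 15*(-6)) = (-1/421 + 576)*(32 + 90) = (242495/421)*122 = 29584390/421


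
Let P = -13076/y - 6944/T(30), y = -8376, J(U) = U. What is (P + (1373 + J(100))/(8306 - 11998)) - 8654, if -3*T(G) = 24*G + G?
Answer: -4167547944797/483190500 ≈ -8625.1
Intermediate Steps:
T(G) = -25*G/3 (T(G) = -(24*G + G)/3 = -25*G/3)
P = 7678993/261750 (P = -13076/(-8376) - 6944/((-25/3*30)) = -13076*(-1/8376) - 6944/(-250) = 3269/2094 - 6944*(-1/250) = 3269/2094 + 3472/125 = 7678993/261750 ≈ 29.337)
(P + (1373 + J(100))/(8306 - 11998)) - 8654 = (7678993/261750 + (1373 + 100)/(8306 - 11998)) - 8654 = (7678993/261750 + 1473/(-3692)) - 8654 = (7678993/261750 + 1473*(-1/3692)) - 8654 = (7678993/261750 - 1473/3692) - 8654 = 13982642203/483190500 - 8654 = -4167547944797/483190500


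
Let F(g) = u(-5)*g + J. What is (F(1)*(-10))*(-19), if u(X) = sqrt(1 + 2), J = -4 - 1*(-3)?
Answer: -190 + 190*sqrt(3) ≈ 139.09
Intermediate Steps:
J = -1 (J = -4 + 3 = -1)
u(X) = sqrt(3)
F(g) = -1 + g*sqrt(3) (F(g) = sqrt(3)*g - 1 = g*sqrt(3) - 1 = -1 + g*sqrt(3))
(F(1)*(-10))*(-19) = ((-1 + 1*sqrt(3))*(-10))*(-19) = ((-1 + sqrt(3))*(-10))*(-19) = (10 - 10*sqrt(3))*(-19) = -190 + 190*sqrt(3)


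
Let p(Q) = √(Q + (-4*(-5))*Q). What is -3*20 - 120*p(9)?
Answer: -60 - 360*√21 ≈ -1709.7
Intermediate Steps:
p(Q) = √21*√Q (p(Q) = √(Q + 20*Q) = √(21*Q) = √21*√Q)
-3*20 - 120*p(9) = -3*20 - 120*√21*√9 = -60 - 120*√21*3 = -60 - 360*√21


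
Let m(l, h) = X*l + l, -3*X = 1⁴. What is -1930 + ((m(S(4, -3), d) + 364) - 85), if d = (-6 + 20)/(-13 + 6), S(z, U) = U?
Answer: -1653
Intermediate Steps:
d = -2 (d = 14/(-7) = 14*(-⅐) = -2)
X = -⅓ (X = -⅓*1⁴ = -⅓*1 = -⅓ ≈ -0.33333)
m(l, h) = 2*l/3 (m(l, h) = -l/3 + l = 2*l/3)
-1930 + ((m(S(4, -3), d) + 364) - 85) = -1930 + (((⅔)*(-3) + 364) - 85) = -1930 + ((-2 + 364) - 85) = -1930 + (362 - 85) = -1930 + 277 = -1653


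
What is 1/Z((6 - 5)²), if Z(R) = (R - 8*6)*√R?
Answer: -1/47 ≈ -0.021277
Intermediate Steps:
Z(R) = √R*(-48 + R) (Z(R) = (R - 48)*√R = (-48 + R)*√R = √R*(-48 + R))
1/Z((6 - 5)²) = 1/(√((6 - 5)²)*(-48 + (6 - 5)²)) = 1/(√(1²)*(-48 + 1²)) = 1/(√1*(-48 + 1)) = 1/(1*(-47)) = 1/(-47) = -1/47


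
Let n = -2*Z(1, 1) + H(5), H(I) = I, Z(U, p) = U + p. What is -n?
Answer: -1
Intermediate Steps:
n = 1 (n = -2*(1 + 1) + 5 = -2*2 + 5 = -4 + 5 = 1)
-n = -1*1 = -1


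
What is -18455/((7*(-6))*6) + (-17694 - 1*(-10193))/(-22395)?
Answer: 138396659/1881180 ≈ 73.569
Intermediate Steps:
-18455/((7*(-6))*6) + (-17694 - 1*(-10193))/(-22395) = -18455/((-42*6)) + (-17694 + 10193)*(-1/22395) = -18455/(-252) - 7501*(-1/22395) = -18455*(-1/252) + 7501/22395 = 18455/252 + 7501/22395 = 138396659/1881180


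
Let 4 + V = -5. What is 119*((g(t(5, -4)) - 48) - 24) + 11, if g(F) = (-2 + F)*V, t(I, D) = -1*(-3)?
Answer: -9628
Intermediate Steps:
V = -9 (V = -4 - 5 = -9)
t(I, D) = 3
g(F) = 18 - 9*F (g(F) = (-2 + F)*(-9) = 18 - 9*F)
119*((g(t(5, -4)) - 48) - 24) + 11 = 119*(((18 - 9*3) - 48) - 24) + 11 = 119*(((18 - 27) - 48) - 24) + 11 = 119*((-9 - 48) - 24) + 11 = 119*(-57 - 24) + 11 = 119*(-81) + 11 = -9639 + 11 = -9628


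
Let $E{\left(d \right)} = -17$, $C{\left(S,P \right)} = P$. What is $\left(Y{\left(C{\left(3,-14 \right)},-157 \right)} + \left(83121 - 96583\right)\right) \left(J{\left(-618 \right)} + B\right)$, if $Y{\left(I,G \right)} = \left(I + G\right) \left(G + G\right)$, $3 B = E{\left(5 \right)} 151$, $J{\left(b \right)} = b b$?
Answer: $\frac{45993423560}{3} \approx 1.5331 \cdot 10^{10}$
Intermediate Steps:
$J{\left(b \right)} = b^{2}$
$B = - \frac{2567}{3}$ ($B = \frac{\left(-17\right) 151}{3} = \frac{1}{3} \left(-2567\right) = - \frac{2567}{3} \approx -855.67$)
$Y{\left(I,G \right)} = 2 G \left(G + I\right)$ ($Y{\left(I,G \right)} = \left(G + I\right) 2 G = 2 G \left(G + I\right)$)
$\left(Y{\left(C{\left(3,-14 \right)},-157 \right)} + \left(83121 - 96583\right)\right) \left(J{\left(-618 \right)} + B\right) = \left(2 \left(-157\right) \left(-157 - 14\right) + \left(83121 - 96583\right)\right) \left(\left(-618\right)^{2} - \frac{2567}{3}\right) = \left(2 \left(-157\right) \left(-171\right) - 13462\right) \left(381924 - \frac{2567}{3}\right) = \left(53694 - 13462\right) \frac{1143205}{3} = 40232 \cdot \frac{1143205}{3} = \frac{45993423560}{3}$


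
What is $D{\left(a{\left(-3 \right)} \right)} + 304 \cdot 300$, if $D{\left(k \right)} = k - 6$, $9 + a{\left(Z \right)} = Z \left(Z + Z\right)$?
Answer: $91203$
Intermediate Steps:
$a{\left(Z \right)} = -9 + 2 Z^{2}$ ($a{\left(Z \right)} = -9 + Z \left(Z + Z\right) = -9 + Z 2 Z = -9 + 2 Z^{2}$)
$D{\left(k \right)} = -6 + k$ ($D{\left(k \right)} = k - 6 = -6 + k$)
$D{\left(a{\left(-3 \right)} \right)} + 304 \cdot 300 = \left(-6 - \left(9 - 2 \left(-3\right)^{2}\right)\right) + 304 \cdot 300 = \left(-6 + \left(-9 + 2 \cdot 9\right)\right) + 91200 = \left(-6 + \left(-9 + 18\right)\right) + 91200 = \left(-6 + 9\right) + 91200 = 3 + 91200 = 91203$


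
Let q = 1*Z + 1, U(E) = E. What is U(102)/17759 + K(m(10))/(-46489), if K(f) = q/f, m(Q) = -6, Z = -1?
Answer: 102/17759 ≈ 0.0057436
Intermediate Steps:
q = 0 (q = 1*(-1) + 1 = -1 + 1 = 0)
K(f) = 0 (K(f) = 0/f = 0)
U(102)/17759 + K(m(10))/(-46489) = 102/17759 + 0/(-46489) = 102*(1/17759) + 0*(-1/46489) = 102/17759 + 0 = 102/17759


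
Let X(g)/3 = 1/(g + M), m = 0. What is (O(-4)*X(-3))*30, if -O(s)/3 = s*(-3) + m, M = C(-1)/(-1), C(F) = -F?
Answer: 810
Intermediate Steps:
M = -1 (M = -1*(-1)/(-1) = 1*(-1) = -1)
O(s) = 9*s (O(s) = -3*(s*(-3) + 0) = -3*(-3*s + 0) = -(-9)*s = 9*s)
X(g) = 3/(-1 + g) (X(g) = 3/(g - 1) = 3/(-1 + g))
(O(-4)*X(-3))*30 = ((9*(-4))*(3/(-1 - 3)))*30 = -108/(-4)*30 = -108*(-1)/4*30 = -36*(-¾)*30 = 27*30 = 810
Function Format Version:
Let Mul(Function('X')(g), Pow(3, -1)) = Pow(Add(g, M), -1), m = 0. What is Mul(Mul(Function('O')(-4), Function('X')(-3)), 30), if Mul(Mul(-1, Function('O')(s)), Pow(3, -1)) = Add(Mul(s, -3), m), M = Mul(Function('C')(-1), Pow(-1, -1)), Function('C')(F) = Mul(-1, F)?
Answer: 810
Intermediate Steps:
M = -1 (M = Mul(Mul(-1, -1), Pow(-1, -1)) = Mul(1, -1) = -1)
Function('O')(s) = Mul(9, s) (Function('O')(s) = Mul(-3, Add(Mul(s, -3), 0)) = Mul(-3, Add(Mul(-3, s), 0)) = Mul(-3, Mul(-3, s)) = Mul(9, s))
Function('X')(g) = Mul(3, Pow(Add(-1, g), -1)) (Function('X')(g) = Mul(3, Pow(Add(g, -1), -1)) = Mul(3, Pow(Add(-1, g), -1)))
Mul(Mul(Function('O')(-4), Function('X')(-3)), 30) = Mul(Mul(Mul(9, -4), Mul(3, Pow(Add(-1, -3), -1))), 30) = Mul(Mul(-36, Mul(3, Pow(-4, -1))), 30) = Mul(Mul(-36, Mul(3, Rational(-1, 4))), 30) = Mul(Mul(-36, Rational(-3, 4)), 30) = Mul(27, 30) = 810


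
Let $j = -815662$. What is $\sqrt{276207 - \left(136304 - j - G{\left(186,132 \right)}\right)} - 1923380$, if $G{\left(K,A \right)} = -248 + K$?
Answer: $-1923380 + i \sqrt{675821} \approx -1.9234 \cdot 10^{6} + 822.08 i$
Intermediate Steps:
$\sqrt{276207 - \left(136304 - j - G{\left(186,132 \right)}\right)} - 1923380 = \sqrt{276207 + \left(\left(-815662 + \left(-248 + 186\right)\right) - 136304\right)} - 1923380 = \sqrt{276207 - 952028} - 1923380 = \sqrt{-675821} - 1923380 = i \sqrt{675821} - 1923380 = -1923380 + i \sqrt{675821}$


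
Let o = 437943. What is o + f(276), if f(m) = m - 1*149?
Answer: 438070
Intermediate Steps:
f(m) = -149 + m (f(m) = m - 149 = -149 + m)
o + f(276) = 437943 + (-149 + 276) = 437943 + 127 = 438070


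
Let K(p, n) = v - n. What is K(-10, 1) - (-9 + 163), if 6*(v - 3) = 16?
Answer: -448/3 ≈ -149.33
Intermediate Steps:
v = 17/3 (v = 3 + (⅙)*16 = 3 + 8/3 = 17/3 ≈ 5.6667)
K(p, n) = 17/3 - n
K(-10, 1) - (-9 + 163) = (17/3 - 1*1) - (-9 + 163) = (17/3 - 1) - 1*154 = 14/3 - 154 = -448/3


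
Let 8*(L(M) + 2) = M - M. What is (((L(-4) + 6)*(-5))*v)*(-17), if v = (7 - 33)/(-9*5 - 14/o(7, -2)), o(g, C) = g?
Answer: 8840/47 ≈ 188.09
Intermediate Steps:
L(M) = -2 (L(M) = -2 + (M - M)/8 = -2 + (⅛)*0 = -2 + 0 = -2)
v = 26/47 (v = (7 - 33)/(-9*5 - 14/7) = -26/(-45 - 14*⅐) = -26/(-45 - 2) = -26/(-47) = -26*(-1/47) = 26/47 ≈ 0.55319)
(((L(-4) + 6)*(-5))*v)*(-17) = (((-2 + 6)*(-5))*(26/47))*(-17) = ((4*(-5))*(26/47))*(-17) = -20*26/47*(-17) = -520/47*(-17) = 8840/47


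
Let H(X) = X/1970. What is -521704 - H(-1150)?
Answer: -102775573/197 ≈ -5.2170e+5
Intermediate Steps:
H(X) = X/1970 (H(X) = X*(1/1970) = X/1970)
-521704 - H(-1150) = -521704 - (-1150)/1970 = -521704 - 1*(-115/197) = -521704 + 115/197 = -102775573/197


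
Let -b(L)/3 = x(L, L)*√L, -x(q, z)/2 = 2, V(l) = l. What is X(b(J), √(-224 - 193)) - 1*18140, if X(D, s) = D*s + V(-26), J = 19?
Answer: -18166 + 12*I*√7923 ≈ -18166.0 + 1068.1*I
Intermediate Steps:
x(q, z) = -4 (x(q, z) = -2*2 = -4)
b(L) = 12*√L (b(L) = -(-12)*√L = 12*√L)
X(D, s) = -26 + D*s (X(D, s) = D*s - 26 = -26 + D*s)
X(b(J), √(-224 - 193)) - 1*18140 = (-26 + (12*√19)*√(-224 - 193)) - 1*18140 = (-26 + (12*√19)*√(-417)) - 18140 = (-26 + (12*√19)*(I*√417)) - 18140 = (-26 + 12*I*√7923) - 18140 = -18166 + 12*I*√7923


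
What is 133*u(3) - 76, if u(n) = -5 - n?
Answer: -1140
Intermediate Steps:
133*u(3) - 76 = 133*(-5 - 1*3) - 76 = 133*(-5 - 3) - 76 = 133*(-8) - 76 = -1064 - 76 = -1140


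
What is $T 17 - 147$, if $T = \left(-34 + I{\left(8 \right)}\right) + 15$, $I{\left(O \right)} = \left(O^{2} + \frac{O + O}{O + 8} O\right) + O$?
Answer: $890$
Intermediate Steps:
$I{\left(O \right)} = O + O^{2} + \frac{2 O^{2}}{8 + O}$ ($I{\left(O \right)} = \left(O^{2} + \frac{2 O}{8 + O} O\right) + O = \left(O^{2} + \frac{2 O^{2}}{8 + O}\right) + O = O + O^{2} + \frac{2 O^{2}}{8 + O}$)
$T = 61$ ($T = \left(-34 + \frac{8 \left(8 + 8^{2} + 11 \cdot 8\right)}{8 + 8}\right) + 15 = \left(-34 + \frac{8 \left(8 + 64 + 88\right)}{16}\right) + 15 = \left(-34 + 8 \cdot \frac{1}{16} \cdot 160\right) + 15 = \left(-34 + 80\right) + 15 = 46 + 15 = 61$)
$T 17 - 147 = 61 \cdot 17 - 147 = 1037 - 147 = 890$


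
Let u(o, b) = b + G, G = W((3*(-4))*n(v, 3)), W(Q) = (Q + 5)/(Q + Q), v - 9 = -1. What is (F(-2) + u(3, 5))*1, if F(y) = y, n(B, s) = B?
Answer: 667/192 ≈ 3.4740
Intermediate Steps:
v = 8 (v = 9 - 1 = 8)
W(Q) = (5 + Q)/(2*Q) (W(Q) = (5 + Q)/((2*Q)) = (5 + Q)*(1/(2*Q)) = (5 + Q)/(2*Q))
G = 91/192 (G = (5 + (3*(-4))*8)/(2*(((3*(-4))*8))) = (5 - 12*8)/(2*((-12*8))) = (½)*(5 - 96)/(-96) = (½)*(-1/96)*(-91) = 91/192 ≈ 0.47396)
u(o, b) = 91/192 + b (u(o, b) = b + 91/192 = 91/192 + b)
(F(-2) + u(3, 5))*1 = (-2 + (91/192 + 5))*1 = (-2 + 1051/192)*1 = (667/192)*1 = 667/192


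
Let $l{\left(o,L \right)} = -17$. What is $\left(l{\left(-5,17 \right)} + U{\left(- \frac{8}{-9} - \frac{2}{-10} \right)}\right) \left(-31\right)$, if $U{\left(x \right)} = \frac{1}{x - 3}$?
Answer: $\frac{46717}{86} \approx 543.22$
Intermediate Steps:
$U{\left(x \right)} = \frac{1}{-3 + x}$
$\left(l{\left(-5,17 \right)} + U{\left(- \frac{8}{-9} - \frac{2}{-10} \right)}\right) \left(-31\right) = \left(-17 + \frac{1}{-3 - \left(- \frac{8}{9} - \frac{1}{5}\right)}\right) \left(-31\right) = \left(-17 + \frac{1}{-3 - - \frac{49}{45}}\right) \left(-31\right) = \left(-17 + \frac{1}{-3 + \left(\frac{8}{9} + \frac{1}{5}\right)}\right) \left(-31\right) = \left(-17 + \frac{1}{-3 + \frac{49}{45}}\right) \left(-31\right) = \left(-17 + \frac{1}{- \frac{86}{45}}\right) \left(-31\right) = \left(-17 - \frac{45}{86}\right) \left(-31\right) = \left(- \frac{1507}{86}\right) \left(-31\right) = \frac{46717}{86}$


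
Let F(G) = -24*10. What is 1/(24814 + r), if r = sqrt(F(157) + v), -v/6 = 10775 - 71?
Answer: 12407/307899530 - I*sqrt(4029)/153949765 ≈ 4.0296e-5 - 4.1231e-7*I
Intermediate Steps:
v = -64224 (v = -6*(10775 - 71) = -6*10704 = -64224)
F(G) = -240
r = 4*I*sqrt(4029) (r = sqrt(-240 - 64224) = sqrt(-64464) = 4*I*sqrt(4029) ≈ 253.9*I)
1/(24814 + r) = 1/(24814 + 4*I*sqrt(4029))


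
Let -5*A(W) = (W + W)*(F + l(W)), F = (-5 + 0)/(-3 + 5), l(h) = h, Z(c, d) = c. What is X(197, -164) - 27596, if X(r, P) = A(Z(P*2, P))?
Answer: -354788/5 ≈ -70958.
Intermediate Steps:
F = -5/2 ≈ -2.5000
A(W) = -2*W*(-5/2 + W)/5 (A(W) = -(W + W)*(-5/2 + W)/5 = -2*W*(-5/2 + W)/5)
X(r, P) = 2*P*(5 - 4*P)/5 (X(r, P) = (P*2)*(5 - 2*P*2)/5 = (2*P)*(5 - 4*P)/5 = 2*P*(5 - 4*P)/5)
X(197, -164) - 27596 = (2/5)*(-164)*(5 - 4*(-164)) - 27596 = (2/5)*(-164)*(5 + 656) - 27596 = (2/5)*(-164)*661 - 27596 = -216808/5 - 27596 = -354788/5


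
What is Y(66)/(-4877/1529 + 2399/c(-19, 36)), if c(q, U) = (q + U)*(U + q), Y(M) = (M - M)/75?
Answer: 0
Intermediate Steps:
Y(M) = 0 (Y(M) = 0*(1/75) = 0)
c(q, U) = (U + q)² (c(q, U) = (U + q)*(U + q) = (U + q)²)
Y(66)/(-4877/1529 + 2399/c(-19, 36)) = 0/(-4877/1529 + 2399/((36 - 19)²)) = 0/(-4877*1/1529 + 2399/(17²)) = 0/(-4877/1529 + 2399/289) = 0/(2258618/441881) = 0*(441881/2258618) = 0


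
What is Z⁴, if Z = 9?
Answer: 6561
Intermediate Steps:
Z⁴ = 9⁴ = 6561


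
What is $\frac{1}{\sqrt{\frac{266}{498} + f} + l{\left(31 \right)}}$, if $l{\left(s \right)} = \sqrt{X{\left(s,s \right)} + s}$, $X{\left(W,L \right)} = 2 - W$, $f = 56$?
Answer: $\frac{249}{\sqrt{3505173} + 249 \sqrt{2}} \approx 0.11194$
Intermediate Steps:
$l{\left(s \right)} = \sqrt{2}$ ($l{\left(s \right)} = \sqrt{\left(2 - s\right) + s} = \sqrt{2}$)
$\frac{1}{\sqrt{\frac{266}{498} + f} + l{\left(31 \right)}} = \frac{1}{\sqrt{\frac{266}{498} + 56} + \sqrt{2}} = \frac{1}{\sqrt{266 \cdot \frac{1}{498} + 56} + \sqrt{2}} = \frac{1}{\sqrt{\frac{133}{249} + 56} + \sqrt{2}} = \frac{1}{\sqrt{\frac{14077}{249}} + \sqrt{2}} = \frac{1}{\frac{\sqrt{3505173}}{249} + \sqrt{2}} = \frac{1}{\sqrt{2} + \frac{\sqrt{3505173}}{249}}$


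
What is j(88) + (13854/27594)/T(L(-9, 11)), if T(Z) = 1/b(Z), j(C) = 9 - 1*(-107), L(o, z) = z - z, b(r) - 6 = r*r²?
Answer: 182446/1533 ≈ 119.01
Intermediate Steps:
b(r) = 6 + r³ (b(r) = 6 + r*r² = 6 + r³)
L(o, z) = 0
j(C) = 116 (j(C) = 9 + 107 = 116)
T(Z) = 1/(6 + Z³)
j(88) + (13854/27594)/T(L(-9, 11)) = 116 + (13854/27594)/(1/(6 + 0³)) = 116 + (13854*(1/27594))/(1/(6 + 0)) = 116 + 2309/(4599*(1/6)) = 116 + 2309/(4599*(⅙)) = 116 + (2309/4599)*6 = 116 + 4618/1533 = 182446/1533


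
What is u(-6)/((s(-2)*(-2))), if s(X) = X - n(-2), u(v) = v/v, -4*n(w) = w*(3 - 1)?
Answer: 1/6 ≈ 0.16667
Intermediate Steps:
n(w) = -w/2 (n(w) = -w*(3 - 1)/4 = -w*2/4 = -w/2)
u(v) = 1
s(X) = -1 + X (s(X) = X - (-1)*(-2)/2 = X - 1*1 = X - 1 = -1 + X)
u(-6)/((s(-2)*(-2))) = 1/((-1 - 2)*(-2)) = 1/(-3*(-2)) = 1/6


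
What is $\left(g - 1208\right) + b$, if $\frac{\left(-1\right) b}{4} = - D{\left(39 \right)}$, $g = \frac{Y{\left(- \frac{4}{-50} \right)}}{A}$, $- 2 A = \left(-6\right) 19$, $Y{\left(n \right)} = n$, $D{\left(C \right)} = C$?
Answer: $- \frac{1499098}{1425} \approx -1052.0$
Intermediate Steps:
$A = 57$ ($A = - \frac{\left(-6\right) 19}{2} = \left(- \frac{1}{2}\right) \left(-114\right) = 57$)
$g = \frac{2}{1425}$ ($g = \frac{\left(-4\right) \frac{1}{-50}}{57} = \left(-4\right) \left(- \frac{1}{50}\right) \frac{1}{57} = \frac{2}{25} \cdot \frac{1}{57} = \frac{2}{1425} \approx 0.0014035$)
$b = 156$ ($b = - 4 \left(\left(-1\right) 39\right) = \left(-4\right) \left(-39\right) = 156$)
$\left(g - 1208\right) + b = \left(\frac{2}{1425} - 1208\right) + 156 = - \frac{1721398}{1425} + 156 = - \frac{1499098}{1425}$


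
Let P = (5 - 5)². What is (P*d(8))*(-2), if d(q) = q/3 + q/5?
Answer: 0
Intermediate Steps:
d(q) = 8*q/15 (d(q) = q*(⅓) + q*(⅕) = q/3 + q/5 = 8*q/15)
P = 0 (P = 0² = 0)
(P*d(8))*(-2) = (0*((8/15)*8))*(-2) = (0*(64/15))*(-2) = 0*(-2) = 0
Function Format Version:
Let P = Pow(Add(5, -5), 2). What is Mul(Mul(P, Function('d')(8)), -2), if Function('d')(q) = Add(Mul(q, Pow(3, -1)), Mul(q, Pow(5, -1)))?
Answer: 0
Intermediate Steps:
Function('d')(q) = Mul(Rational(8, 15), q) (Function('d')(q) = Add(Mul(q, Rational(1, 3)), Mul(q, Rational(1, 5))) = Add(Mul(Rational(1, 3), q), Mul(Rational(1, 5), q)) = Mul(Rational(8, 15), q))
P = 0 (P = Pow(0, 2) = 0)
Mul(Mul(P, Function('d')(8)), -2) = Mul(Mul(0, Mul(Rational(8, 15), 8)), -2) = Mul(Mul(0, Rational(64, 15)), -2) = Mul(0, -2) = 0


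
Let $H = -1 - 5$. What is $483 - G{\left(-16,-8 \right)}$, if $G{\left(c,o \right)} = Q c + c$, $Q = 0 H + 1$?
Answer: $515$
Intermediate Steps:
$H = -6$ ($H = -1 - 5 = -6$)
$Q = 1$ ($Q = 0 \left(-6\right) + 1 = 0 + 1 = 1$)
$G{\left(c,o \right)} = 2 c$ ($G{\left(c,o \right)} = 1 c + c = c + c = 2 c$)
$483 - G{\left(-16,-8 \right)} = 483 - 2 \left(-16\right) = 483 - -32 = 483 + 32 = 515$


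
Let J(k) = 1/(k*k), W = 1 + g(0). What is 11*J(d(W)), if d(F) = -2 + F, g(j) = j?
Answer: 11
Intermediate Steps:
W = 1 (W = 1 + 0 = 1)
J(k) = k⁻² (J(k) = 1/(k²) = k⁻²)
11*J(d(W)) = 11/(-2 + 1)² = 11/(-1)² = 11*1 = 11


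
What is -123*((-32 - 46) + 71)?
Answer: 861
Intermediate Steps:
-123*((-32 - 46) + 71) = -123*(-78 + 71) = -123*(-7) = 861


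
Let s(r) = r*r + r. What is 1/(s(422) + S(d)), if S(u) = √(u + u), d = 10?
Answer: 89253/15932196008 - √5/15932196008 ≈ 5.6019e-6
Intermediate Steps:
S(u) = √2*√u (S(u) = √(2*u) = √2*√u)
s(r) = r + r² (s(r) = r² + r = r + r²)
1/(s(422) + S(d)) = 1/(422*(1 + 422) + √2*√10) = 1/(422*423 + 2*√5) = 1/(178506 + 2*√5)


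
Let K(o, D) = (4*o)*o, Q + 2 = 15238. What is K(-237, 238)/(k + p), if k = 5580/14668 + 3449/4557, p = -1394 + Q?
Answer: 938613141711/57831502124 ≈ 16.230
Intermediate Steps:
Q = 15236 (Q = -2 + 15238 = 15236)
p = 13842 (p = -1394 + 15236 = 13842)
K(o, D) = 4*o²
k = 19004498/16710519 (k = 5580*(1/14668) + 3449*(1/4557) = 1395/3667 + 3449/4557 = 19004498/16710519 ≈ 1.1373)
K(-237, 238)/(k + p) = (4*(-237)²)/(19004498/16710519 + 13842) = (4*56169)/(231326008496/16710519) = 224676*(16710519/231326008496) = 938613141711/57831502124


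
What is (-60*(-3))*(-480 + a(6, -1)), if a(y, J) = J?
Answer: -86580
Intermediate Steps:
(-60*(-3))*(-480 + a(6, -1)) = (-60*(-3))*(-480 - 1) = 180*(-481) = -86580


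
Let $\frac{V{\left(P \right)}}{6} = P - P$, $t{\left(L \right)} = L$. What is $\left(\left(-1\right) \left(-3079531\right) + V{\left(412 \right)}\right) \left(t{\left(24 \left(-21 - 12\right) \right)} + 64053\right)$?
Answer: $194814210591$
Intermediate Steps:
$V{\left(P \right)} = 0$ ($V{\left(P \right)} = 6 \left(P - P\right) = 6 \cdot 0 = 0$)
$\left(\left(-1\right) \left(-3079531\right) + V{\left(412 \right)}\right) \left(t{\left(24 \left(-21 - 12\right) \right)} + 64053\right) = \left(\left(-1\right) \left(-3079531\right) + 0\right) \left(24 \left(-21 - 12\right) + 64053\right) = \left(3079531 + 0\right) \left(24 \left(-33\right) + 64053\right) = 3079531 \left(-792 + 64053\right) = 3079531 \cdot 63261 = 194814210591$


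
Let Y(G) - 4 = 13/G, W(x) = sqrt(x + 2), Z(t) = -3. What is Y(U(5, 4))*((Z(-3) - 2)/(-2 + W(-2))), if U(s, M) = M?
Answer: 145/8 ≈ 18.125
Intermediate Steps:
W(x) = sqrt(2 + x)
Y(G) = 4 + 13/G
Y(U(5, 4))*((Z(-3) - 2)/(-2 + W(-2))) = (4 + 13/4)*((-3 - 2)/(-2 + sqrt(2 - 2))) = (4 + 13*(1/4))*(-5/(-2 + sqrt(0))) = (4 + 13/4)*(-5/(-2 + 0)) = 29*(-5/(-2))/4 = 29*(-5*(-1/2))/4 = (29/4)*(5/2) = 145/8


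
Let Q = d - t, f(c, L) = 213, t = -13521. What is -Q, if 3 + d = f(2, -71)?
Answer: -13731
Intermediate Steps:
d = 210 (d = -3 + 213 = 210)
Q = 13731 (Q = 210 - 1*(-13521) = 210 + 13521 = 13731)
-Q = -1*13731 = -13731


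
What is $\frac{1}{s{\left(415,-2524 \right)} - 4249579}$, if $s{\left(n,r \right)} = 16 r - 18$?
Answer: $- \frac{1}{4289981} \approx -2.331 \cdot 10^{-7}$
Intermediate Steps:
$s{\left(n,r \right)} = -18 + 16 r$
$\frac{1}{s{\left(415,-2524 \right)} - 4249579} = \frac{1}{\left(-18 + 16 \left(-2524\right)\right) - 4249579} = \frac{1}{\left(-18 - 40384\right) - 4249579} = \frac{1}{-40402 - 4249579} = \frac{1}{-4289981} = - \frac{1}{4289981}$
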